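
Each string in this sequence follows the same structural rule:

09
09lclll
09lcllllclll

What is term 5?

09lcllllcllllcllllclll

The strings grow by a fixed suffix lclll each time.
From 09lcllllclll, 2 further steps: 09lcllllclll → 09lcllllcllllclll → (answer).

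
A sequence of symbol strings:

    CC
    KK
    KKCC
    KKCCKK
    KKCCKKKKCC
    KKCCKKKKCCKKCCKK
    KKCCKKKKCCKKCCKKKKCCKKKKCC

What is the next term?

Each term (from the third on) is the previous term followed by the one before it: term 3 = KK·CC = KKCC.
So term 8 is KKCCKKKKCCKKCCKKKKCCKKKKCC·KKCCKKKKCCKKCCKK.

KKCCKKKKCCKKCCKKKKCCKKKKCCKKCCKKKKCCKKCCKK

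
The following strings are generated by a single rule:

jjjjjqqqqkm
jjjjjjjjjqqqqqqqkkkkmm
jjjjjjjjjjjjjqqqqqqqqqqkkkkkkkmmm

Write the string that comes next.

Each string has the form j^{4n+1} q^{3n+1} k^{3n-2} m^{n} (n = 1, 2, …).
For the next term, n = 4, so the run lengths are 17, 13, 10, 4.

jjjjjjjjjjjjjjjjjqqqqqqqqqqqqqkkkkkkkkkkmmmm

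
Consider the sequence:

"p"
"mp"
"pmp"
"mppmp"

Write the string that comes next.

This is a Fibonacci-style word recurrence s(k) = s(k−2)·s(k−1): e.g. p·mp = pmp.
The next term joins pmp and mppmp.

pmpmppmp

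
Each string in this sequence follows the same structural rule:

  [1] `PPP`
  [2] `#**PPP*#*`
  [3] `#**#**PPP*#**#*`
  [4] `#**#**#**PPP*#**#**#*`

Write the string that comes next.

Every step adds #** to the front and *#* to the end of the previous string.
So the next term is #**·#**#**#**PPP*#**#**#*·*#*.

#**#**#**#**PPP*#**#**#**#*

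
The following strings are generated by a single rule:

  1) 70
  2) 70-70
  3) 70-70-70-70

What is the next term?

70-70-70-70-70-70-70-70

Each string is two copies of the previous one joined by '-'.
One more doubling of 70-70-70-70 gives the answer.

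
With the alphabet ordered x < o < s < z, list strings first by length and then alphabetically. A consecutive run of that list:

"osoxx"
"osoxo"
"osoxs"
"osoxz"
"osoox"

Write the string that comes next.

osooo

Find the rightmost character of osoox below z, bump it to the next letter, and reset everything to its right to x.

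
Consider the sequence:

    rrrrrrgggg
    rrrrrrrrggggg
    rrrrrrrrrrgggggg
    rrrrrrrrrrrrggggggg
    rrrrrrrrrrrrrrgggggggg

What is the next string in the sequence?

rrrrrrrrrrrrrrrrggggggggg

Reading off run lengths: r runs 6, 8, 10, 12, 14; g runs 4, 5, 6, 7, 8 — each is linear in n, where the shown terms are n = 3, 4, 5, 6, 7.
At n = 8 the blocks have lengths 16, 9.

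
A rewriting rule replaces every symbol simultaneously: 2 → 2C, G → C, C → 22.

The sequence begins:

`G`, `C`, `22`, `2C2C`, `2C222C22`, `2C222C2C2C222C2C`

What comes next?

2C222C2C2C222C222C222C2C2C222C22

Applying the rule to each of the 16 symbols of 2C222C2C2C222C2C gives the pieces 2C 22 2C 2C 2C 22 2C 22 2C 22 2C 2C 2C 22 2C 22, which concatenate to the answer.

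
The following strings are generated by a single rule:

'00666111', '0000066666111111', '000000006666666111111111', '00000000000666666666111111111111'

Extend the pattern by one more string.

Each string has the form 0^{3n-1} 6^{2n+1} 1^{3n} (n = 1, 2, …).
Setting n = 5 gives 14, 11, 15 characters in each block.

0000000000000066666666666111111111111111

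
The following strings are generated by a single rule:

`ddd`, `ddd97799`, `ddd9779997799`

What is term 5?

Every step adds 97799 to the end: s(k+1) = s(k)·97799.
From ddd9779997799, 2 further steps: ddd9779997799 → ddd977999779997799 → (answer).

ddd97799977999779997799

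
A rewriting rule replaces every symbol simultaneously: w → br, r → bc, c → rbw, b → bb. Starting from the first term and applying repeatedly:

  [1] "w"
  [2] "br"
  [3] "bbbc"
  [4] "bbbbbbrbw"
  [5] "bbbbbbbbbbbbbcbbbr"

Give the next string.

Rewriting the 18 symbols of bbbbbbbbbbbbbcbbbr one by one yields bb bb bb bb bb bb bb bb bb bb bb bb bb rbw bb bb bb bc; concatenated:

bbbbbbbbbbbbbbbbbbbbbbbbbbrbwbbbbbbbc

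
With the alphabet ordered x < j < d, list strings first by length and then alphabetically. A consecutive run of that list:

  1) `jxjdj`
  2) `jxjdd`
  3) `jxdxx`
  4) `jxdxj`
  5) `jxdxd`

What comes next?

jxdjx

Treat jxdxd as a base-3 numeral over the given alphabet and add one, carrying through any trailing d's.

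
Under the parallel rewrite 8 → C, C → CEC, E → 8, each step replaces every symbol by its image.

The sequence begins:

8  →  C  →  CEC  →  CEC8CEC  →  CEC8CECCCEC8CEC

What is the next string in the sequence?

Rewriting the 15 symbols of CEC8CECCCEC8CEC one by one yields CEC 8 CEC C CEC 8 CEC CEC CEC 8 CEC C CEC 8 CEC; concatenated:

CEC8CECCCEC8CECCECCEC8CECCCEC8CEC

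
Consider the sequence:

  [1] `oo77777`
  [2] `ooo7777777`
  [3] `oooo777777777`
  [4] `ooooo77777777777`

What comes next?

oooooo7777777777777

Each string has the form o^{n} 7^{2n+1}, where the shown terms are n = 2, 3, 4, 5.
For the next term, n = 6, so the run lengths are 6, 13.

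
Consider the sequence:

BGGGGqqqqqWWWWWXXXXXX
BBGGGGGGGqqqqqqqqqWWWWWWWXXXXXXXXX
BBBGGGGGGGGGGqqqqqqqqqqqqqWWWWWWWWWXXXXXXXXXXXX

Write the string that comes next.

BBBBGGGGGGGGGGGGGqqqqqqqqqqqqqqqqqWWWWWWWWWWWXXXXXXXXXXXXXXX

Reading off run lengths: B runs 1, 2, 3; G runs 4, 7, 10; q runs 5, 9, 13; W runs 5, 7, 9; X runs 6, 9, 12 — each is linear in n (n = 1, 2, …).
At n = 4 the blocks have lengths 4, 13, 17, 11, 15.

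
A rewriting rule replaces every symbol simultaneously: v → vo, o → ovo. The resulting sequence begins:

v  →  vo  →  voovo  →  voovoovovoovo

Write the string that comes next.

voovoovovoovoovovoovovoovoovovoovo

Applying the rule to each of the 13 symbols of voovoovovoovo gives the pieces vo ovo ovo vo ovo ovo vo ovo vo ovo ovo vo ovo, which concatenate to the answer.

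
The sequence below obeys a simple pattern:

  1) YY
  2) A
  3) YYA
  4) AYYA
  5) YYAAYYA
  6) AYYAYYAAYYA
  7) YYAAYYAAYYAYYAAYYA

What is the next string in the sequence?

Each term (from the third on) is the two preceding terms concatenated in order: term 3 = YY·A = YYA.
So term 8 is AYYAYYAAYYA·YYAAYYAAYYAYYAAYYA.

AYYAYYAAYYAYYAAYYAAYYAYYAAYYA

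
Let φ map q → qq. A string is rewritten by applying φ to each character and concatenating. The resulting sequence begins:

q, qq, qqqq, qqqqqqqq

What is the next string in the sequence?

Expanding qqqqqqqq: q→qq, q→qq, q→qq, q→qq, q→qq, q→qq, q→qq, q→qq. Concatenated: qq qq qq qq qq qq qq qq.

qqqqqqqqqqqqqqqq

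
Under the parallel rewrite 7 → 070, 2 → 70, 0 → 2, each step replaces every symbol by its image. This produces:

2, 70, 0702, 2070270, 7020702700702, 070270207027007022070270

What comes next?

Rewriting the 24 symbols of 070270207027007022070270 one by one yields 2 070 2 70 070 2 70 2 070 2 70 070 2 2 070 2 70 70 2 070 2 70 070 2; concatenated:

20702700702702070270070220702707020702700702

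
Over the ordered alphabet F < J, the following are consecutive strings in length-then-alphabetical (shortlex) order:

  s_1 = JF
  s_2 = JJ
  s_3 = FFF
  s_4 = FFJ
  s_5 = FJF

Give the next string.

The successor of FJF increments the rightmost position that isn't already J and resets every position after it to F.

FJJ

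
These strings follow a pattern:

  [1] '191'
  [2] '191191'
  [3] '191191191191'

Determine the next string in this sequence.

Each string is two copies of the previous one concatenated.
Doubling 191191191191:

191191191191191191191191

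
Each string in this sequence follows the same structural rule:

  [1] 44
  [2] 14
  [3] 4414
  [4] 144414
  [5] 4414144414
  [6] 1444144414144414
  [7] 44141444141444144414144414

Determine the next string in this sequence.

From term 3 onward, concatenate the second-to-last term with the last: 44·14 = 4414, 14·4414 = 144414, …
The next term joins 1444144414144414 and 44141444141444144414144414.

144414441414441444141444141444144414144414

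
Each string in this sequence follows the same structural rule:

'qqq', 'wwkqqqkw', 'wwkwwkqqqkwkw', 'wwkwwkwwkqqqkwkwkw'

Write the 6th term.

s(k+1) = wwk·s(k)·kw, so each term gains wwk as a prefix and kw as a suffix.
From wwkwwkwwkqqqkwkwkw, 2 further steps: wwkwwkwwkqqqkwkwkw → wwkwwkwwkwwkqqqkwkwkwkw → (answer).

wwkwwkwwkwwkwwkqqqkwkwkwkwkw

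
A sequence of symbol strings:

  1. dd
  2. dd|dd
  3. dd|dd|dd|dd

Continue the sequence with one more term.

dd|dd|dd|dd|dd|dd|dd|dd

s(k+1) = s(k)·|·s(k) — each term doubles the last with '|' between the halves.
One more doubling of dd|dd|dd|dd gives the answer.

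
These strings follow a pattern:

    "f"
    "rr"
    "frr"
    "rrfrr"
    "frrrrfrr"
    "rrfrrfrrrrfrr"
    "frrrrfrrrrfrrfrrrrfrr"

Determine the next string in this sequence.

rrfrrfrrrrfrrfrrrrfrrrrfrrfrrrrfrr

From term 3 onward, concatenate the second-to-last term with the last: f·rr = frr, rr·frr = rrfrr, …
Continuing: rrfrrfrrrrfrr · frrrrfrrrrfrrfrrrrfrr gives term 8.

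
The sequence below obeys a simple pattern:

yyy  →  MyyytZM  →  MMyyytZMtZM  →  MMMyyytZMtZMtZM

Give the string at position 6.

MMMMMyyytZMtZMtZMtZMtZM

Every step adds M to the front and tZM to the end of the previous string.
From MMMyyytZMtZMtZM, 2 further steps: MMMyyytZMtZMtZM → MMMMyyytZMtZMtZMtZM → (answer).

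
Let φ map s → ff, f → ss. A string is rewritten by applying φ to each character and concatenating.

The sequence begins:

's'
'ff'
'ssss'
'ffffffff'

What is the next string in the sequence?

Rewriting each symbol of ffffffff: f→ss, f→ss, f→ss, f→ss, f→ss, f→ss, f→ss, f→ss, which concatenates to ss ss ss ss ss ss ss ss.

ssssssssssssssss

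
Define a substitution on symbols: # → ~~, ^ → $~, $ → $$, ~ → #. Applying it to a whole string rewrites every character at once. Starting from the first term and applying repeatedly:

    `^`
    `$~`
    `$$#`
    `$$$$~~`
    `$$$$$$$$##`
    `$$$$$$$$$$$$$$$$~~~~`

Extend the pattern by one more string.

Applying the rule to each of the 20 symbols of $$$$$$$$$$$$$$$$~~~~ gives the pieces $$ $$ $$ $$ $$ $$ $$ $$ $$ $$ $$ $$ $$ $$ $$ $$ # # # #, which concatenate to the answer.

$$$$$$$$$$$$$$$$$$$$$$$$$$$$$$$$####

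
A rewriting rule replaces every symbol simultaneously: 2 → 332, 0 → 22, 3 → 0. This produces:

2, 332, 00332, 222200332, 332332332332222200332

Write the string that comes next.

Rewriting the 21 symbols of 332332332332222200332 one by one yields 0 0 332 0 0 332 0 0 332 0 0 332 332 332 332 332 22 22 0 0 332; concatenated:

00332003320033200332332332332332222200332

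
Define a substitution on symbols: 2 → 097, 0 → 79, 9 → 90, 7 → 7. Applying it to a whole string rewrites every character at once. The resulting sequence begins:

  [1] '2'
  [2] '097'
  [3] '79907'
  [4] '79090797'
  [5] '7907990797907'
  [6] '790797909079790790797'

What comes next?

Rewriting the 21 symbols of 790797909079790790797 one by one yields 7 90 79 7 90 7 90 79 90 79 7 90 7 90 79 7 90 79 7 90 7; concatenated:

7907979079079907979079079790797907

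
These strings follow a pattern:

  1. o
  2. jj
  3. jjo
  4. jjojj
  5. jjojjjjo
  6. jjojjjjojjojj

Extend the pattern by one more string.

jjojjjjojjojjjjojjjjo

This is a Fibonacci-style word recurrence s(k) = s(k−1)·s(k−2): e.g. jj·o = jjo.
The next term joins jjojjjjojjojj and jjojjjjo.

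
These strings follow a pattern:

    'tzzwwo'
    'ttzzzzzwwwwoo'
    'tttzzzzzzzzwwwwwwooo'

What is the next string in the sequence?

ttttzzzzzzzzzzzwwwwwwwwoooo

Reading off run lengths: t runs 1, 2, 3; z runs 2, 5, 8; w runs 2, 4, 6; o runs 1, 2, 3 — each is linear in n (n = 1, 2, …).
Setting n = 4 gives 4, 11, 8, 4 characters in each block.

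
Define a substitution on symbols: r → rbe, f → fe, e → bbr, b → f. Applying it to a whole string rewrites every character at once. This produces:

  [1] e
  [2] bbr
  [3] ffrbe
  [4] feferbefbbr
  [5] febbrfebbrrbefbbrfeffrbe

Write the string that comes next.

Applying the rule to each of the 24 symbols of febbrfebbrrbefbbrfeffrbe gives the pieces fe bbr f f rbe fe bbr f f rbe rbe f bbr fe f f rbe fe bbr fe fe rbe f bbr, which concatenate to the answer.

febbrffrbefebbrffrberbefbbrfeffrbefebbrfeferbefbbr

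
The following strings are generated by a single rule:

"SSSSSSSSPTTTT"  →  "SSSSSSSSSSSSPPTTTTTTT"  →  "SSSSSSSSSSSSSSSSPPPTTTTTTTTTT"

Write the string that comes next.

SSSSSSSSSSSSSSSSSSSSPPPPTTTTTTTTTTTTT

Term n consists of 4n S's, followed by n-1 P's, followed by 3n-2 T's, where the shown terms are n = 2, 3, 4.
Setting n = 5 gives 20, 4, 13 characters in each block.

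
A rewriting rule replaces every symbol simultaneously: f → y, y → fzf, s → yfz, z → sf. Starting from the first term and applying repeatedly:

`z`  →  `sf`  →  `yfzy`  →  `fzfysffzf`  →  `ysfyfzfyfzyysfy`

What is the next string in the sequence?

Replace each of the 15 characters of ysfyfzfyfzyysfy in place — fzf yfz y fzf y sf y fzf y sf fzf fzf yfz y fzf — and concatenate.

fzfyfzyfzfysfyfzfysffzffzfyfzyfzf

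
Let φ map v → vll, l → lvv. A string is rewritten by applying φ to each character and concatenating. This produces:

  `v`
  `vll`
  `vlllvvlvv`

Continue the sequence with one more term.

Expanding vlllvvlvv: v→vll, l→lvv, l→lvv, l→lvv, v→vll, v→vll, l→lvv, v→vll, v→vll. Concatenated: vll lvv lvv lvv vll vll lvv vll vll.

vlllvvlvvlvvvllvlllvvvllvll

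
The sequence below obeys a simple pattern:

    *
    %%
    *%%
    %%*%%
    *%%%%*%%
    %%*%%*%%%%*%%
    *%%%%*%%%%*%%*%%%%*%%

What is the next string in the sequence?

%%*%%*%%%%*%%*%%%%*%%%%*%%*%%%%*%%

This is a Fibonacci-style word recurrence s(k) = s(k−2)·s(k−1): e.g. *·%% = *%%.
So term 8 is %%*%%*%%%%*%%·*%%%%*%%%%*%%*%%%%*%%.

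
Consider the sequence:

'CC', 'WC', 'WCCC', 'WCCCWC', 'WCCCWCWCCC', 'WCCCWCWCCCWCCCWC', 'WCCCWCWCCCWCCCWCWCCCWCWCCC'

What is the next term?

WCCCWCWCCCWCCCWCWCCCWCWCCCWCCCWCWCCCWCCCWC

Each term (from the third on) is the previous term followed by the one before it: term 3 = WC·CC = WCCC.
The next term joins WCCCWCWCCCWCCCWCWCCCWCWCCC and WCCCWCWCCCWCCCWC.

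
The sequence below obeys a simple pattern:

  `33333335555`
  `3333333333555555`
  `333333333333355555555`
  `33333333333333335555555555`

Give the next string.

Each string has the form 3^{3n+1} 5^{2n}, where the shown terms are n = 2, 3, 4, 5.
Setting n = 6 gives 19, 12 characters in each block.

3333333333333333333555555555555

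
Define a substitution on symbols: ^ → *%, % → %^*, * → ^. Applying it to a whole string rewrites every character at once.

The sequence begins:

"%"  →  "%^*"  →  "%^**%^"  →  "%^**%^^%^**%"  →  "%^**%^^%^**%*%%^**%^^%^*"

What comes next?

Replace each of the 24 characters of %^**%^^%^**%*%%^**%^^%^* in place — %^* *% ^ ^ %^* *% *% %^* *% ^ ^ %^* ^ %^* %^* *% ^ ^ %^* *% *% %^* *% ^ — and concatenate.

%^**%^^%^**%*%%^**%^^%^*^%^*%^**%^^%^**%*%%^**%^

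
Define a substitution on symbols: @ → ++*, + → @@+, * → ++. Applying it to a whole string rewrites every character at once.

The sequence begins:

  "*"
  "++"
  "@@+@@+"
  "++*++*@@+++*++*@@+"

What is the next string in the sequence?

Rewriting the 18 symbols of ++*++*@@+++*++*@@+ one by one yields @@+ @@+ ++ @@+ @@+ ++ ++* ++* @@+ @@+ @@+ ++ @@+ @@+ ++ ++* ++* @@+; concatenated:

@@+@@+++@@+@@+++++*++*@@+@@+@@+++@@+@@+++++*++*@@+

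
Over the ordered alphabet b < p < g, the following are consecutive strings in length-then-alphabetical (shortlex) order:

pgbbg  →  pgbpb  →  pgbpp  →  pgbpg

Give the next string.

pgbgb

Find the rightmost character of pgbpg below g, bump it to the next letter, and reset everything to its right to b.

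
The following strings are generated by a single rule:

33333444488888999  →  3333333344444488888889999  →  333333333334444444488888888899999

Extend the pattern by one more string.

Each string has the form 3^{3n-1} 4^{2n} 8^{2n+1} 9^{n+1}, where the shown terms are n = 2, 3, 4.
For the next term, n = 5, so the run lengths are 14, 10, 11, 6.

33333333333333444444444488888888888999999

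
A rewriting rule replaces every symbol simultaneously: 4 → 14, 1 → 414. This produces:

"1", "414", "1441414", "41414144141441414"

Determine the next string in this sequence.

14414144141441414144141441414144141441414

Replace each of the 17 characters of 41414144141441414 in place — 14 414 14 414 14 414 14 14 414 14 414 14 14 414 14 414 14 — and concatenate.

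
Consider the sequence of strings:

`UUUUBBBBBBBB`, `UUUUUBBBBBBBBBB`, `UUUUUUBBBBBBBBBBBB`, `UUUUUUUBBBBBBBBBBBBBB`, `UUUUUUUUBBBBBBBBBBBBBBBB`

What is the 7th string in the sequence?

Reading off run lengths: U runs 4, 5, 6, 7, 8; B runs 8, 10, 12, 14, 16 — each is linear in n, where the shown terms are n = 3, 4, 5, 6, 7.
Setting n = 9 gives 10, 20 characters in each block.

UUUUUUUUUUBBBBBBBBBBBBBBBBBBBB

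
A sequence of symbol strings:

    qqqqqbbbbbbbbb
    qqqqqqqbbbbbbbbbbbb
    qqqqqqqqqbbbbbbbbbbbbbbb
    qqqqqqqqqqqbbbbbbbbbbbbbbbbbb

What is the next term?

Each string has the form q^{2n-1} b^{3n}, where the shown terms are n = 3, 4, 5, 6.
Setting n = 7 gives 13, 21 characters in each block.

qqqqqqqqqqqqqbbbbbbbbbbbbbbbbbbbbb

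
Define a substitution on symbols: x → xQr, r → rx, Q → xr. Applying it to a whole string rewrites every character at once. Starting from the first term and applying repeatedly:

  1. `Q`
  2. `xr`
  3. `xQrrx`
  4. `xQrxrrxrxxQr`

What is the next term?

Expanding xQrxrrxrxxQr: x→xQr, Q→xr, r→rx, x→xQr, r→rx, r→rx, x→xQr, r→rx, x→xQr, x→xQr, Q→xr, r→rx. Concatenated: xQr xr rx xQr rx rx xQr rx xQr xQr xr rx.

xQrxrrxxQrrxrxxQrrxxQrxQrxrrx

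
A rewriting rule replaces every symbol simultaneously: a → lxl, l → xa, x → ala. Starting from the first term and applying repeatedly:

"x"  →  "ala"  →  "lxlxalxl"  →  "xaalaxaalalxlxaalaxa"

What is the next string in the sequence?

Replace each of the 20 characters of xaalaxaalalxlxaalaxa in place — ala lxl lxl xa lxl ala lxl lxl xa lxl xa ala xa ala lxl lxl xa lxl ala lxl — and concatenate.

alalxllxlxalxlalalxllxlxalxlxaalaxaalalxllxlxalxlalalxl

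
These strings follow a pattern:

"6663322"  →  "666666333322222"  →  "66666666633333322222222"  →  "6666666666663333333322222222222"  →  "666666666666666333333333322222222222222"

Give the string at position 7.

Reading off run lengths: 6 runs 3, 6, 9, 12, 15; 3 runs 2, 4, 6, 8, 10; 2 runs 2, 5, 8, 11, 14 — each is linear in n (n = 1, 2, …).
For term 7, n = 7, so the run lengths are 21, 14, 20.

6666666666666666666663333333333333322222222222222222222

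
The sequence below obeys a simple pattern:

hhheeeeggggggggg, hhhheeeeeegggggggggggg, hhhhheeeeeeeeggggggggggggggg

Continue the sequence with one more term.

Each string has the form h^{n} e^{2n-2} g^{3n}, where the shown terms are n = 3, 4, 5.
Setting n = 6 gives 6, 10, 18 characters in each block.

hhhhhheeeeeeeeeegggggggggggggggggg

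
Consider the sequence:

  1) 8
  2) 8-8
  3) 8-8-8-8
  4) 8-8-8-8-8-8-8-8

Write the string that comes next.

Each string is two copies of the previous one joined by '-'.
One more doubling of 8-8-8-8-8-8-8-8 gives the answer.

8-8-8-8-8-8-8-8-8-8-8-8-8-8-8-8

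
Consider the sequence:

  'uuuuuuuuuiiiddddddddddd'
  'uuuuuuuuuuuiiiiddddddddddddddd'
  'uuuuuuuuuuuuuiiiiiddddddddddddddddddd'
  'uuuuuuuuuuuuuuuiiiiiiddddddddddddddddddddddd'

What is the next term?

uuuuuuuuuuuuuuuuuiiiiiiiddddddddddddddddddddddddddd

Term n consists of 2n+3 u's, followed by n i's, followed by 4n-1 d's, where the shown terms are n = 3, 4, 5, 6.
At n = 7 the blocks have lengths 17, 7, 27.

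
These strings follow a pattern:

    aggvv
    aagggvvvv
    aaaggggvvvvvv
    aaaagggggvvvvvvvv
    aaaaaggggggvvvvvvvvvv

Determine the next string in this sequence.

aaaaaagggggggvvvvvvvvvvvv

Reading off run lengths: a runs 1, 2, 3, 4, 5; g runs 2, 3, 4, 5, 6; v runs 2, 4, 6, 8, 10 — each is linear in n (n = 1, 2, …).
Setting n = 6 gives 6, 7, 12 characters in each block.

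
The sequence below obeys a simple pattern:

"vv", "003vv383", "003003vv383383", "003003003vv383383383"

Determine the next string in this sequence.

Every step adds 003 to the front and 383 to the end of the previous string.
Applying this once more to 003003003vv383383383:

003003003003vv383383383383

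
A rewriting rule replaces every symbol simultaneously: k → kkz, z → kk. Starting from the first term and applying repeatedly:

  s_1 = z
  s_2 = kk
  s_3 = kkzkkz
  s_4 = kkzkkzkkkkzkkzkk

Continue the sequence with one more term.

Replace each of the 16 characters of kkzkkzkkkkzkkzkk in place — kkz kkz kk kkz kkz kk kkz kkz kkz kkz kk kkz kkz kk kkz kkz — and concatenate.

kkzkkzkkkkzkkzkkkkzkkzkkzkkzkkkkzkkzkkkkzkkz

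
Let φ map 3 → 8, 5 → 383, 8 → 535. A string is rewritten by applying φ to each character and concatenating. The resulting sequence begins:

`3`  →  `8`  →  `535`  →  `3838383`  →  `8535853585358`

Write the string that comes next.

Applying the rule to each of the 13 symbols of 8535853585358 gives the pieces 535 383 8 383 535 383 8 383 535 383 8 383 535, which concatenate to the answer.

535383838353538383835353838383535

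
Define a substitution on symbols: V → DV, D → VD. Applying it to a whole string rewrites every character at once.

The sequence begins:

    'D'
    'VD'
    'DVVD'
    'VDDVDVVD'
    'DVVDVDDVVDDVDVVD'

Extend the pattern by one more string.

VDDVDVVDDVVDVDDVDVVDVDDVVDDVDVVD

Replace each of the 16 characters of DVVDVDDVVDDVDVVD in place — VD DV DV VD DV VD VD DV DV VD VD DV VD DV DV VD — and concatenate.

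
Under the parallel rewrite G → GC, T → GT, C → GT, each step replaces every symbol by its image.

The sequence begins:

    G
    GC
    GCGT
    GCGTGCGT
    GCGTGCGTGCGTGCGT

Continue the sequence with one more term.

Applying the rule to each of the 16 symbols of GCGTGCGTGCGTGCGT gives the pieces GC GT GC GT GC GT GC GT GC GT GC GT GC GT GC GT, which concatenate to the answer.

GCGTGCGTGCGTGCGTGCGTGCGTGCGTGCGT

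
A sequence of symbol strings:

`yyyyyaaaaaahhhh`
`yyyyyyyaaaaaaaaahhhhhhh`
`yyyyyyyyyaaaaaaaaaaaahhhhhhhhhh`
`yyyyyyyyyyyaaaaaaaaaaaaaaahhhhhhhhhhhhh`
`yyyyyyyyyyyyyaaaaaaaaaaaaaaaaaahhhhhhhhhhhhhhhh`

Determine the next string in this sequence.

Reading off run lengths: y runs 5, 7, 9, 11, 13; a runs 6, 9, 12, 15, 18; h runs 4, 7, 10, 13, 16 — each is linear in n, where the shown terms are n = 2, 3, 4, 5, 6.
Setting n = 7 gives 15, 21, 19 characters in each block.

yyyyyyyyyyyyyyyaaaaaaaaaaaaaaaaaaaaahhhhhhhhhhhhhhhhhhh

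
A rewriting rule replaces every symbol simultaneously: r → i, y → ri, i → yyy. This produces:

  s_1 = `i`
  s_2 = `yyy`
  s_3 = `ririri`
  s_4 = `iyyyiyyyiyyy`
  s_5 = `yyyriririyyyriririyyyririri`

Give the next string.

Rewriting the 27 symbols of yyyriririyyyriririyyyririri one by one yields ri ri ri i yyy i yyy i yyy ri ri ri i yyy i yyy i yyy ri ri ri i yyy i yyy i yyy; concatenated:

riririiyyyiyyyiyyyriririiyyyiyyyiyyyriririiyyyiyyyiyyy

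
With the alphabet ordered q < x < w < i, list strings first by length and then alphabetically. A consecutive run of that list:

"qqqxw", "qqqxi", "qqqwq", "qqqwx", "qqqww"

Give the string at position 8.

Stepping forward 3 times from qqqww: qqqww → qqqwi → qqqiq, then the target.

qqqix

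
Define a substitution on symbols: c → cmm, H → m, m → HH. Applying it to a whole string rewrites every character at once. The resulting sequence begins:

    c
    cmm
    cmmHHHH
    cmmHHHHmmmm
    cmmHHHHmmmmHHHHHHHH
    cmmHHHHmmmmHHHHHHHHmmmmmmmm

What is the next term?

Replace each of the 27 characters of cmmHHHHmmmmHHHHHHHHmmmmmmmm in place — cmm HH HH m m m m HH HH HH HH m m m m m m m m HH HH HH HH HH HH HH HH — and concatenate.

cmmHHHHmmmmHHHHHHHHmmmmmmmmHHHHHHHHHHHHHHHH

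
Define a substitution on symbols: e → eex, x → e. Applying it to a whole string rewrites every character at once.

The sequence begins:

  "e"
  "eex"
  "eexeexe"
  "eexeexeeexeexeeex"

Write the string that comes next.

Replace each of the 17 characters of eexeexeeexeexeeex in place — eex eex e eex eex e eex eex eex e eex eex e eex eex eex e — and concatenate.

eexeexeeexeexeeexeexeexeeexeexeeexeexeexe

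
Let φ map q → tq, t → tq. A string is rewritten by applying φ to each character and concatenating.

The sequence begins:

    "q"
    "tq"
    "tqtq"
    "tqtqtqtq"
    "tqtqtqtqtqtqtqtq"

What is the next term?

tqtqtqtqtqtqtqtqtqtqtqtqtqtqtqtq

Replace each of the 16 characters of tqtqtqtqtqtqtqtq in place — tq tq tq tq tq tq tq tq tq tq tq tq tq tq tq tq — and concatenate.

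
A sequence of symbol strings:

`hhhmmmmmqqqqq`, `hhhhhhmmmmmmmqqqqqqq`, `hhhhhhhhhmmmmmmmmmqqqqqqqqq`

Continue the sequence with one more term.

The n-th term is 3n h's then 2n+3 m's then 2n+3 q's (n = 1, 2, …).
At n = 4 the blocks have lengths 12, 11, 11.

hhhhhhhhhhhhmmmmmmmmmmmqqqqqqqqqqq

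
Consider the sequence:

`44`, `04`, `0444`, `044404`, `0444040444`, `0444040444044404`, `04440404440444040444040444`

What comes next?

This is a Fibonacci-style word recurrence s(k) = s(k−1)·s(k−2): e.g. 04·44 = 0444.
So term 8 is 04440404440444040444040444·0444040444044404.

044404044404440404440404440444040444044404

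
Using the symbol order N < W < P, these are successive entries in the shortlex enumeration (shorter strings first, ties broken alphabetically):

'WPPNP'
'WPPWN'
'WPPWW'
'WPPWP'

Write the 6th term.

Advancing 2 positions from WPPWP through WPPWP → WPPPN reaches term 6.

WPPPW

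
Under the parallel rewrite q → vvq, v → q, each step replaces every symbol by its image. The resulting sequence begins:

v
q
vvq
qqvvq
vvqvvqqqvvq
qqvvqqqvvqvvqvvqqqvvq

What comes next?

vvqvvqqqvvqvvqvvqqqvvqqqvvqqqvvqvvqvvqqqvvq

Replace each of the 21 characters of qqvvqqqvvqvvqvvqqqvvq in place — vvq vvq q q vvq vvq vvq q q vvq q q vvq q q vvq vvq vvq q q vvq — and concatenate.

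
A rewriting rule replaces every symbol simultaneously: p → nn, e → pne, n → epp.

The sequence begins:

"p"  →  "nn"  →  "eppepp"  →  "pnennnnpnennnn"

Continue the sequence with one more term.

nnepppneeppeppeppeppnnepppneeppeppeppepp

φ(pnennnnpnennnn) expands symbol-by-symbol to nn epp pne epp epp epp epp nn epp pne epp epp epp epp; joining the 14 pieces gives the next term.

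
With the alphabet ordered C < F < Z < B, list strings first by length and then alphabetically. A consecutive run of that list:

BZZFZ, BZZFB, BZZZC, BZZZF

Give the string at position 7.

BZZBC

Advancing 3 positions from BZZZF through BZZZF → BZZZZ → BZZZB reaches term 7.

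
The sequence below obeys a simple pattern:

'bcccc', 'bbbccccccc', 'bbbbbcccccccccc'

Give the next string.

Reading off run lengths: b runs 1, 3, 5; c runs 4, 7, 10 — each is linear in n (n = 1, 2, …).
At n = 4 the blocks have lengths 7, 13.

bbbbbbbccccccccccccc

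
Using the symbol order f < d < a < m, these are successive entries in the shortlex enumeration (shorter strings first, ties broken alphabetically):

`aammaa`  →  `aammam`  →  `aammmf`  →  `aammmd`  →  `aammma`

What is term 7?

amffff

Stepping forward 2 times from aammma: aammma → aammmm, then the target.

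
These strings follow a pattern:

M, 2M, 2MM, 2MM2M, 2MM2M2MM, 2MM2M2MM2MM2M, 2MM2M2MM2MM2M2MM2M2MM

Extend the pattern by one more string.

2MM2M2MM2MM2M2MM2M2MM2MM2M2MM2MM2M

This is a Fibonacci-style word recurrence s(k) = s(k−1)·s(k−2): e.g. 2M·M = 2MM.
Continuing: 2MM2M2MM2MM2M2MM2M2MM · 2MM2M2MM2MM2M gives term 8.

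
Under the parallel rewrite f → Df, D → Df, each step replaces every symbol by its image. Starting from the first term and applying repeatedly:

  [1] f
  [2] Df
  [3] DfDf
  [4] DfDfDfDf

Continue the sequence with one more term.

Expanding DfDfDfDf: D→Df, f→Df, D→Df, f→Df, D→Df, f→Df, D→Df, f→Df. Concatenated: Df Df Df Df Df Df Df Df.

DfDfDfDfDfDfDfDf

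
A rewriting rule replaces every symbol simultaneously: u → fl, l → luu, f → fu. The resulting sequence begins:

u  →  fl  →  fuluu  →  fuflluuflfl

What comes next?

fuflfuluuluuflflfuluufuluu

Apply φ to fuflluuflfl symbol by symbol: f→fu, u→fl, f→fu, l→luu, l→luu, u→fl, u→fl, f→fu, l→luu, f→fu, l→luu; joined: fu fl fu luu luu fl fl fu luu fu luu.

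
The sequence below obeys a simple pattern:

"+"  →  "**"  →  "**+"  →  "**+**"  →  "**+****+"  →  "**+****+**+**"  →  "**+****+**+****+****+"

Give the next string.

Each term (from the third on) is the previous term followed by the one before it: term 3 = **·+ = **+.
The next term joins **+****+**+****+****+ and **+****+**+**.

**+****+**+****+****+**+****+**+**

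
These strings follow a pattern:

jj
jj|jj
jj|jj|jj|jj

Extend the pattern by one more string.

Each string is two copies of the previous one joined by '|'.
So the next term is two copies of jj|jj|jj|jj with '|' between the halves.

jj|jj|jj|jj|jj|jj|jj|jj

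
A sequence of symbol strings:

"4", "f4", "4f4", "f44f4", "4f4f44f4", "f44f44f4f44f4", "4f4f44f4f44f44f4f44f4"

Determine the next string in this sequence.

f44f44f4f44f44f4f44f4f44f44f4f44f4

From term 3 onward, concatenate the second-to-last term with the last: 4·f4 = 4f4, f4·4f4 = f44f4, …
Continuing: f44f44f4f44f4 · 4f4f44f4f44f44f4f44f4 gives term 8.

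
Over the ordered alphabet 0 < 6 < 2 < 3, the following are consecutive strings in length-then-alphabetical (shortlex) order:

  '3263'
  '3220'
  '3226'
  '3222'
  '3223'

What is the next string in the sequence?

3230

Treat 3223 as a base-4 numeral over the given alphabet and add one, carrying through any trailing 3's.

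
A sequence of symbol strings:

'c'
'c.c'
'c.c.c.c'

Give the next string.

Every step duplicates the string with '.' between the halves.
Doubling c.c.c.c with '.' between the halves:

c.c.c.c.c.c.c.c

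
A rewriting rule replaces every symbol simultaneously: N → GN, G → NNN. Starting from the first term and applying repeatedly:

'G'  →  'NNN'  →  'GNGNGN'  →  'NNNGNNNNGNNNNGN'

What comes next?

GNGNGNNNNGNGNGNGNNNNGNGNGNGNNNNGN

Applying the rule to each of the 15 symbols of NNNGNNNNGNNNNGN gives the pieces GN GN GN NNN GN GN GN GN NNN GN GN GN GN NNN GN, which concatenate to the answer.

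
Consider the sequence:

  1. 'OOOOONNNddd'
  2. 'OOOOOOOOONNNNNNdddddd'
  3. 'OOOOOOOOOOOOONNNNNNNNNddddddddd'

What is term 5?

Reading off run lengths: O runs 5, 9, 13; N runs 3, 6, 9; d runs 3, 6, 9 — each is linear in n (n = 1, 2, …).
At n = 5 the blocks have lengths 21, 15, 15.

OOOOOOOOOOOOOOOOOOOOONNNNNNNNNNNNNNNddddddddddddddd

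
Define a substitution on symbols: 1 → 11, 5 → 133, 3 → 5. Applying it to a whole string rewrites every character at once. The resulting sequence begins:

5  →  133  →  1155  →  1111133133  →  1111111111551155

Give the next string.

Rewriting the 16 symbols of 1111111111551155 one by one yields 11 11 11 11 11 11 11 11 11 11 133 133 11 11 133 133; concatenated:

111111111111111111111331331111133133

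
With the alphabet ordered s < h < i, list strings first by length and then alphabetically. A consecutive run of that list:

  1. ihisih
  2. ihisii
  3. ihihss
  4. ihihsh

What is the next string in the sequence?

Treat ihihsh as a base-3 numeral over the given alphabet and add one, carrying through any trailing i's.

ihihsi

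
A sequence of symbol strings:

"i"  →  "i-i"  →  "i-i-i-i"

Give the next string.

s(k+1) = s(k)·-·s(k) — each term doubles the last with '-' between the halves.
One more doubling of i-i-i-i gives the answer.

i-i-i-i-i-i-i-i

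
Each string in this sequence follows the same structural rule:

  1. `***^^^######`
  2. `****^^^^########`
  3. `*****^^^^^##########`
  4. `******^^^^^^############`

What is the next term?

*******^^^^^^^##############

Reading off run lengths: * runs 3, 4, 5, 6; ^ runs 3, 4, 5, 6; # runs 6, 8, 10, 12 — each is linear in n, where the shown terms are n = 3, 4, 5, 6.
Setting n = 7 gives 7, 7, 14 characters in each block.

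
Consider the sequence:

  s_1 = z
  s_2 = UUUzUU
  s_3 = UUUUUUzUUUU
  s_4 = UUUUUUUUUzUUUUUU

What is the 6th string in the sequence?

s(k+1) = UUU·s(k)·UU, so each term gains UUU as a prefix and UU as a suffix.
From UUUUUUUUUzUUUUUU, 2 further steps: UUUUUUUUUzUUUUUU → UUUUUUUUUUUUzUUUUUUUU → (answer).

UUUUUUUUUUUUUUUzUUUUUUUUUU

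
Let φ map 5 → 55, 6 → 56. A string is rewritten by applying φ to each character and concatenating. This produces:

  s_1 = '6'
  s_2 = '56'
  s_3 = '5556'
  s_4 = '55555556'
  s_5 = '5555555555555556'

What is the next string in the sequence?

Rewriting the 16 symbols of 5555555555555556 one by one yields 55 55 55 55 55 55 55 55 55 55 55 55 55 55 55 56; concatenated:

55555555555555555555555555555556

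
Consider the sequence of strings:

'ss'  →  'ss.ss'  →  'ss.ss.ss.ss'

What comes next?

Each string is two copies of the previous one joined by '.'.
Doubling ss.ss.ss.ss with '.' between the halves:

ss.ss.ss.ss.ss.ss.ss.ss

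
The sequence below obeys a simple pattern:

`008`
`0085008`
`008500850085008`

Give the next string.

0085008500850085008500850085008

s(k+1) = s(k)·5·s(k) — each term doubles the last with '5' between the halves.
One more doubling of 008500850085008 gives the answer.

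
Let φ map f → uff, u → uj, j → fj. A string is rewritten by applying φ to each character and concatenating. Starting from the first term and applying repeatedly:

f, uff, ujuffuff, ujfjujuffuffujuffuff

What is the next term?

Applying the rule to each of the 20 symbols of ujfjujuffuffujuffuff gives the pieces uj fj uff fj uj fj uj uff uff uj uff uff uj fj uj uff uff uj uff uff, which concatenate to the answer.

ujfjufffjujfjujuffuffujuffuffujfjujuffuffujuffuff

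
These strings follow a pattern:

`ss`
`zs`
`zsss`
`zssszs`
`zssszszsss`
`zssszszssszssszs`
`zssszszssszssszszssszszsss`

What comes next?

zssszszssszssszszssszszssszssszszssszssszs

Each term (from the third on) is the previous term followed by the one before it: term 3 = zs·ss = zsss.
Continuing: zssszszssszssszszssszszsss · zssszszssszssszs gives term 8.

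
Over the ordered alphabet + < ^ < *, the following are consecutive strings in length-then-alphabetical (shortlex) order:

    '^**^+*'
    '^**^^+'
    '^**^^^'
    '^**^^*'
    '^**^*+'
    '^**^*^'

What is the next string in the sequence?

^**^**

Find the rightmost character of ^**^*^ below *, bump it to the next letter, and reset everything to its right to +.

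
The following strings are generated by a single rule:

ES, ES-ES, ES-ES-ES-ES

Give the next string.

ES-ES-ES-ES-ES-ES-ES-ES

s(k+1) = s(k)·-·s(k) — each term doubles the last with '-' between the halves.
One more doubling of ES-ES-ES-ES gives the answer.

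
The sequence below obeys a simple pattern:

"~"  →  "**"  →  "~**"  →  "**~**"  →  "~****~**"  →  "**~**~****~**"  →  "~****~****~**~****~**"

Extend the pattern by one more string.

From term 3 onward, concatenate the second-to-last term with the last: ~·** = ~**, **·~** = **~**, …
So term 8 is **~**~****~**·~****~****~**~****~**.

**~**~****~**~****~****~**~****~**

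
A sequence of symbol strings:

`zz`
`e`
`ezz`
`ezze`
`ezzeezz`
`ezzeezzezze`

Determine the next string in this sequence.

This is a Fibonacci-style word recurrence s(k) = s(k−1)·s(k−2): e.g. e·zz = ezz.
Continuing: ezzeezzezze · ezzeezz gives term 7.

ezzeezzezzeezzeezz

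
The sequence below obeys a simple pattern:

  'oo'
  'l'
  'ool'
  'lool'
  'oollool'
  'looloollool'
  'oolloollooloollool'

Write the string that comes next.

looloollooloolloollooloollool

Each term (from the third on) is the two preceding terms concatenated in order: term 3 = oo·l = ool.
The next term joins looloollool and oolloollooloollool.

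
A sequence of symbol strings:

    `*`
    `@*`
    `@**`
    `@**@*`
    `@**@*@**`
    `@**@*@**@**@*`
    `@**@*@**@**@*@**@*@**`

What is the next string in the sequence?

This is a Fibonacci-style word recurrence s(k) = s(k−1)·s(k−2): e.g. @*·* = @**.
So term 8 is @**@*@**@**@*@**@*@**·@**@*@**@**@*.

@**@*@**@**@*@**@*@**@**@*@**@**@*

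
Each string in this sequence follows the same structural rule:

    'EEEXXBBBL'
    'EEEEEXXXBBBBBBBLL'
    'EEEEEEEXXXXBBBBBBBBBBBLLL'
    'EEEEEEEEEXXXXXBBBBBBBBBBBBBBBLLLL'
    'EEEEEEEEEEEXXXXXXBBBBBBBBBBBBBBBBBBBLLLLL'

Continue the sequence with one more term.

EEEEEEEEEEEEEXXXXXXXBBBBBBBBBBBBBBBBBBBBBBBLLLLLL

The n-th term is 2n+1 E's then n+1 X's then 4n-1 B's then n L's (n = 1, 2, …).
At n = 6 the blocks have lengths 13, 7, 23, 6.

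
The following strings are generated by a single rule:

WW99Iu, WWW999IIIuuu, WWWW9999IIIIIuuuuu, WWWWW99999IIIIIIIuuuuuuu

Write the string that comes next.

Each string has the form W^{n+1} 9^{n+1} I^{2n-1} u^{2n-1} (n = 1, 2, …).
For the next term, n = 5, so the run lengths are 6, 6, 9, 9.

WWWWWW999999IIIIIIIIIuuuuuuuuu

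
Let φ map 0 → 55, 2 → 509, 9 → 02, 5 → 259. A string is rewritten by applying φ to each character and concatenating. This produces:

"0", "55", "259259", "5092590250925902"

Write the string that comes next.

Rewriting the 16 symbols of 5092590250925902 one by one yields 259 55 02 509 259 02 55 509 259 55 02 509 259 02 55 509; concatenated:

2595502509259025550925955025092590255509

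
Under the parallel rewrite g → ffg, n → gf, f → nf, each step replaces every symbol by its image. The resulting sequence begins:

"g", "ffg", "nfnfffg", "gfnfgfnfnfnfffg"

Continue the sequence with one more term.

Replace each of the 15 characters of gfnfgfnfnfnfffg in place — ffg nf gf nf ffg nf gf nf gf nf gf nf nf nf ffg — and concatenate.

ffgnfgfnfffgnfgfnfgfnfgfnfnfnfffg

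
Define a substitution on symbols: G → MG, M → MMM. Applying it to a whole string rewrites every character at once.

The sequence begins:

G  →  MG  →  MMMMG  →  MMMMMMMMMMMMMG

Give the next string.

Applying the rule to each of the 14 symbols of MMMMMMMMMMMMMG gives the pieces MMM MMM MMM MMM MMM MMM MMM MMM MMM MMM MMM MMM MMM MG, which concatenate to the answer.

MMMMMMMMMMMMMMMMMMMMMMMMMMMMMMMMMMMMMMMMG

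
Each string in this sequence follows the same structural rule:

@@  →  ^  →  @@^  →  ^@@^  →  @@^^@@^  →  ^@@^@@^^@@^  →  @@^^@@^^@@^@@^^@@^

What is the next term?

Each term (from the third on) is the two preceding terms concatenated in order: term 3 = @@·^ = @@^.
Continuing: ^@@^@@^^@@^ · @@^^@@^^@@^@@^^@@^ gives term 8.

^@@^@@^^@@^@@^^@@^^@@^@@^^@@^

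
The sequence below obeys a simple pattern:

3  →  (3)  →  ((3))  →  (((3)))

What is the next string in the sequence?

s(k+1) = (·s(k)·), so each term gains ( as a prefix and ) as a suffix.
One more step from (((3))) gives the answer.

((((3))))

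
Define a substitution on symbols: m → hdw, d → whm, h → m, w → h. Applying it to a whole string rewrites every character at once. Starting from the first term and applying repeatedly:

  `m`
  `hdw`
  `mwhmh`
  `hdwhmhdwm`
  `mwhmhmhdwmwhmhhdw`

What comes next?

φ(mwhmhmhdwmwhmhhdw) expands symbol-by-symbol to hdw h m hdw m hdw m whm h hdw h m hdw m m whm h; joining the 17 pieces gives the next term.

hdwhmhdwmhdwmwhmhhdwhmhdwmmwhmh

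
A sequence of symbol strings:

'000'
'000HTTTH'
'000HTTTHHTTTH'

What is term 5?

000HTTTHHTTTHHTTTHHTTTH

The strings grow by a fixed suffix HTTTH each time.
From 000HTTTHHTTTH, 2 further steps: 000HTTTHHTTTH → 000HTTTHHTTTHHTTTH → (answer).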